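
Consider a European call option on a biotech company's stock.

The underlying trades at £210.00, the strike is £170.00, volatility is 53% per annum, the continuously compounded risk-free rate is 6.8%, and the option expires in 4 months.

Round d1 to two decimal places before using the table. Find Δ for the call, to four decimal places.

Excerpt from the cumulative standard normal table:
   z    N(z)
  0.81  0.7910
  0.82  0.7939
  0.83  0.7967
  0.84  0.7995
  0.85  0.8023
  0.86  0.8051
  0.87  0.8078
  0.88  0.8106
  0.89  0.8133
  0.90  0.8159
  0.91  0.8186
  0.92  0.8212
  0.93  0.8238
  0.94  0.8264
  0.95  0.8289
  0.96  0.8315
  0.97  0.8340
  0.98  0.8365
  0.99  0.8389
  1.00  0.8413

0.8212

T = 0.3333;  σ√T = 0.3060
d₁ = [ln(210/170) + (0.068 + 0.53²/2)·0.3333] / 0.3060 = [0.2113 + 0.0695] / 0.3060 = 0.9176 which rounds to 0.92
N(d₁) = N(0.92) = 0.8212
Δ_call = N(d₁) = 0.8212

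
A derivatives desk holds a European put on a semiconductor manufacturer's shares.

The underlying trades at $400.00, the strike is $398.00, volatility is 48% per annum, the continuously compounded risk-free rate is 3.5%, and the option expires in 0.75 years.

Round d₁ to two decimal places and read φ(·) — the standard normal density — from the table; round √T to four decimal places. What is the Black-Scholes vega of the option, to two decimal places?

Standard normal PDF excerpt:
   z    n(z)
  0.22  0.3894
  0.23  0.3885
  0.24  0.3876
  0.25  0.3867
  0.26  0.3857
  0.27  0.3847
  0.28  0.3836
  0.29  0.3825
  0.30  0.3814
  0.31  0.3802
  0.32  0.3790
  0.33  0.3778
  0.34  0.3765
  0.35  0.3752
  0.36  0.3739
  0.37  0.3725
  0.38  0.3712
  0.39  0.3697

132.88

σ√T = 0.48·√0.75 = 0.4157
ln(S/K) + (r + σ²/2)T = ln(400/398) + (0.035 + 0.48²/2)·0.75 = 0.0050 + 0.1127 = 0.1177
d₁ = 0.1177 / 0.4157 = 0.2831 ≈ 0.28
√T = √0.75 = 0.8660
φ(d₁) = φ(0.28) = 0.3836
vega = S·φ(d₁)·√T = 400·0.3836·0.8660 = 132.8790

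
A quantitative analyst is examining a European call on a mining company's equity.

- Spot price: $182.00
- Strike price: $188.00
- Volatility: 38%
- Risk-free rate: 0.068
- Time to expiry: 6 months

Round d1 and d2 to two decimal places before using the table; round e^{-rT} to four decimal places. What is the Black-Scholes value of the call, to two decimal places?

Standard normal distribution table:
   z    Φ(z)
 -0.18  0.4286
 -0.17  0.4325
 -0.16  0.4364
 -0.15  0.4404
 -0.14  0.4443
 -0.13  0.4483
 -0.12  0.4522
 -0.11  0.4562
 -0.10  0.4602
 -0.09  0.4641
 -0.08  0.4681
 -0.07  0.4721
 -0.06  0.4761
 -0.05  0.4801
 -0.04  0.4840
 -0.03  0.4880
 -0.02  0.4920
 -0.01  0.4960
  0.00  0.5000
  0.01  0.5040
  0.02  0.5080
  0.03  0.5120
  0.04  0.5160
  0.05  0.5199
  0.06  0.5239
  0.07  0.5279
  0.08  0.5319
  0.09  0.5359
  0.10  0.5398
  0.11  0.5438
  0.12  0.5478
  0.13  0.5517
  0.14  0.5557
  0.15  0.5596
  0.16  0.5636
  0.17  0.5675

σ√T = 0.38 × 0.7071 = 0.2687
ln(S/K) + (r + σ²/2)T = ln(182/188) + (0.068 + 0.38²/2)·0.5 = -0.0324 + 0.0701 = 0.0377
d₁ = 0.0377 / 0.2687 = 0.1402 ⇒ 0.14
d₂ = d₁ − σ√T = 0.1402 − 0.2687 = -0.1285 ⇒ -0.13
e^(−rT) = e^(−0.068·0.5) = 0.9666
N(d₁) = N(0.14) = 0.5557;  N(d₂) = N(-0.13) = 0.4483
C = 182·0.5557 − 188·0.9666·0.4483 = 101.1374 − 81.4654 = 19.6720

$19.67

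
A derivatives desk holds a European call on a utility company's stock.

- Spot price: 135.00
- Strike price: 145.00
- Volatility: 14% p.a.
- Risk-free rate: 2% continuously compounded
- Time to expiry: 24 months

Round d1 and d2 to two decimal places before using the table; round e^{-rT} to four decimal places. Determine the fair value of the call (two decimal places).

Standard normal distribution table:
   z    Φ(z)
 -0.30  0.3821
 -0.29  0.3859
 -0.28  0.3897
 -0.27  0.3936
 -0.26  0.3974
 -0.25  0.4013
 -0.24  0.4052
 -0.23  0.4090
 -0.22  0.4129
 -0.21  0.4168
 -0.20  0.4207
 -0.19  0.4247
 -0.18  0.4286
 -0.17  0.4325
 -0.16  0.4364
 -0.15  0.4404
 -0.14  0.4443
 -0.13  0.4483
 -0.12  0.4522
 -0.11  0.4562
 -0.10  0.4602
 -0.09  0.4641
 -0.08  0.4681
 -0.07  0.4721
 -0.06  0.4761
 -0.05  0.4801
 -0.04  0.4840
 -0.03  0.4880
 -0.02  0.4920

8.91

σ√T = 0.14 × 1.4142 = 0.1980
d₁ = [ln(135/145) + (0.02 + 0.14²/2)·2] / 0.1980 = [-0.0715 + 0.0596] / 0.1980 = -0.0599 which rounds to -0.06
d₂ = d₁ − σ√T = -0.0599 − 0.1980 = -0.2579 which rounds to -0.26
e^(−rT) = e^(−0.02·2) = 0.9608
N(d₁) = N(-0.06) = 0.4761;  N(d₂) = N(-0.26) = 0.3974
C = 135·0.4761 − 145·0.9608·0.3974 = 64.2735 − 55.3642 = 8.9093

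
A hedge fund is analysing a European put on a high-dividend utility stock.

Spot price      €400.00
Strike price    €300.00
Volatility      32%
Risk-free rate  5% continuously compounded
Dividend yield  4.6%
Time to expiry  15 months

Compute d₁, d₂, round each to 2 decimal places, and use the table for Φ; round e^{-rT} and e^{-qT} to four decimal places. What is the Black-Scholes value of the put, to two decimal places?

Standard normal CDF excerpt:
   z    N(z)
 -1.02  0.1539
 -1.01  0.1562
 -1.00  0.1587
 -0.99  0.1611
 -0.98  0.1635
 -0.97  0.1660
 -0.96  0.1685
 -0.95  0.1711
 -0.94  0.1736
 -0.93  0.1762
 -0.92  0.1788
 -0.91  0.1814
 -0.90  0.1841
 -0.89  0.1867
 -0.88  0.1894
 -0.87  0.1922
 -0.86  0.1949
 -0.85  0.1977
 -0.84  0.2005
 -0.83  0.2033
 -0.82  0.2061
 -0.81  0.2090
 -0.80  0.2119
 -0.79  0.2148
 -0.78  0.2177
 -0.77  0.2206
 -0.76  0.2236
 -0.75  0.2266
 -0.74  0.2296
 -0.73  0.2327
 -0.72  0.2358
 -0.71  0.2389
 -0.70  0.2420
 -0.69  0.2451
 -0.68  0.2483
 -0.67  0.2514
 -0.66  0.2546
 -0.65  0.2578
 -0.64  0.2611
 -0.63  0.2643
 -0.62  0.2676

€13.65

σ√T = 0.32 × 1.1180 = 0.3578
d₁ = [ln(400/300) + (0.05 − 0.046 + ½·0.32²)·1.25] / (σ√T) = (0.2877 + 0.0690) / 0.3578 = 0.9970 ⇒ 1.00
d₂ = 0.9970 − 0.3578 = 0.6392 ⇒ 0.64
exp(−qT) = exp(−0.046·1.25) = 0.9441;  exp(−rT) = exp(−0.05·1.25) = 0.9394
N(−d₂) = N(-0.64) = 0.2611;  N(−d₁) = N(-1.00) = 0.1587
P = 300·0.9394·0.2611 − 400·0.9441·0.1587 = 73.5832 − 59.9315 = 13.6517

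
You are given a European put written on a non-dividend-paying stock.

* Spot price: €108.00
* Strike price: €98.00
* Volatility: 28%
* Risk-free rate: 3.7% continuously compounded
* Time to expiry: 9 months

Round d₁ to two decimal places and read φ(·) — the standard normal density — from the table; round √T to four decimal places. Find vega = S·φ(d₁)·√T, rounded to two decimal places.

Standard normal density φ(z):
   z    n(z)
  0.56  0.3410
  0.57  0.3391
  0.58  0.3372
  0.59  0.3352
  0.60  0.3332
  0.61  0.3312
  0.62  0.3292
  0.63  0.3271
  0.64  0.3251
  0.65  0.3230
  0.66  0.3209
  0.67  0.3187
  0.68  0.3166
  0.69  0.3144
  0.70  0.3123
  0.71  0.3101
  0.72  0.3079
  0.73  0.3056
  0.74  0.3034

30.41

σ√T = 0.28·√0.75 = 0.2425
d₁ = [ln(108/98) + (0.037 + 0.28²/2)·0.75] / 0.2425 = [0.0972 + 0.0572] / 0.2425 = 0.6364 ⇒ 0.64
√T = √0.75 = 0.8660
φ(d₁) = φ(0.64) = 0.3251
vega = S·φ(d₁)·√T = 108·0.3251·0.8660 = 30.4060
(The call has the same vega.)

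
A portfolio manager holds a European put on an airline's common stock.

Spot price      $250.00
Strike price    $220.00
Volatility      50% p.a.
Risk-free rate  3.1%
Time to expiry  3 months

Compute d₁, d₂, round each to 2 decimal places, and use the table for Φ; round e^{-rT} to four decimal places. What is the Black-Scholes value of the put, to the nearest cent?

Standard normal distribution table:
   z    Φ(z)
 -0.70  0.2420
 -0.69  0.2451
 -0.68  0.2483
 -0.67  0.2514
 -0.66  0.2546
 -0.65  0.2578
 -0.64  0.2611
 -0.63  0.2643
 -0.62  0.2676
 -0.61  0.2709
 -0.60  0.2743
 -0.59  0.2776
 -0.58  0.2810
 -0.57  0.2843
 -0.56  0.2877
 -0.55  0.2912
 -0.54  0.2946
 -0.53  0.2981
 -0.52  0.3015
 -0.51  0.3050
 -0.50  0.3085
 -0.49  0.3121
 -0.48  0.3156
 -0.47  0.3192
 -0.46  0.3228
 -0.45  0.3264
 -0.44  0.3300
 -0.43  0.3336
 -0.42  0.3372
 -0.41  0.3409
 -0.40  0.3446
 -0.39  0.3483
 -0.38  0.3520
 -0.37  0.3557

σ√T = 0.5 × 0.5000 = 0.2500
ln(S/K) + (r + σ²/2)T = ln(250/220) + (0.031 + 0.5²/2)·0.25 = 0.1278 + 0.0390 = 0.1668
d₁ = 0.1668 / 0.2500 = 0.6673 which rounds to 0.67
d₂ = d₁ − σ√T = 0.6673 − 0.2500 = 0.4173 which rounds to 0.42
e^(−rT) = e^(−0.031·0.25) = 0.9923
N(−d₂) = N(-0.42) = 0.3372;  N(−d₁) = N(-0.67) = 0.2514
P = 220·0.9923·0.3372 − 250·0.2514 = 73.6128 − 62.8500 = 10.7628

$10.76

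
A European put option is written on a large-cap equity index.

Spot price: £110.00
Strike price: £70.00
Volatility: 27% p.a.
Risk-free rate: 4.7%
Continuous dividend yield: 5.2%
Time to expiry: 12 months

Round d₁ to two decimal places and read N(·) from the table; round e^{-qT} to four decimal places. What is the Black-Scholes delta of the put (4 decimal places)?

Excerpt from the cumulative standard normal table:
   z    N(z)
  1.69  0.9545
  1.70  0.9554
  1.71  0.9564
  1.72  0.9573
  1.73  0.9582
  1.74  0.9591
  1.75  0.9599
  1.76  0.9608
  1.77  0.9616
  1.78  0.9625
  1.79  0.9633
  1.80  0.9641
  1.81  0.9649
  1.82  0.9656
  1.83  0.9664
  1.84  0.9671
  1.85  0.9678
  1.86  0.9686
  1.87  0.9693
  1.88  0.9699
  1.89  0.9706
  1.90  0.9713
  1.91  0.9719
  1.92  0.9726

-0.0348

σ√T = 0.27·√1 = 0.2700
d₁ = [ln(110/70) + (0.047 − 0.052 + ½·0.27²)·1] / (σ√T) = (0.4520 + 0.0315) / 0.2700 = 1.7905 which rounds to 1.79
N(d₁) = N(1.79) = 0.9633
Δ_put = exp(−qT)·(N(d₁) − 1) = 0.9493·(0.9633 − 1) = -0.0348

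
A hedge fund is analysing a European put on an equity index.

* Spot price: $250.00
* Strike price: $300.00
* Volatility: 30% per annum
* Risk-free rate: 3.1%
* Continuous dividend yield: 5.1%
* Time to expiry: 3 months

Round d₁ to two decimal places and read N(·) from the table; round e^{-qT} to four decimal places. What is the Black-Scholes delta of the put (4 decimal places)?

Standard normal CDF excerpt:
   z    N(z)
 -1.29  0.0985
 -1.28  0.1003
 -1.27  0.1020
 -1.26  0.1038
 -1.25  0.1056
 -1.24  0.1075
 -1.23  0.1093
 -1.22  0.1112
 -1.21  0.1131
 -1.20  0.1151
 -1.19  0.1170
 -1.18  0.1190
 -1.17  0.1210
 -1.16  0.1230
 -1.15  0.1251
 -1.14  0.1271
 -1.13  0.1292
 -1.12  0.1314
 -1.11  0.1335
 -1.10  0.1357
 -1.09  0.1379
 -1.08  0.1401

T = 0.25;  σ√T = 0.1500
d₁ = [ln(250/300) + (0.031 − 0.051 + 0.3²/2)·0.25] / 0.1500 = [-0.1823 + 0.0063] / 0.1500 = -1.1738 → -1.17
N(d₁) = N(-1.17) = 0.1210
Δ_put = e^(−qT)·(N(d₁) − 1) = 0.9873·(0.1210 − 1) = -0.8678

-0.8678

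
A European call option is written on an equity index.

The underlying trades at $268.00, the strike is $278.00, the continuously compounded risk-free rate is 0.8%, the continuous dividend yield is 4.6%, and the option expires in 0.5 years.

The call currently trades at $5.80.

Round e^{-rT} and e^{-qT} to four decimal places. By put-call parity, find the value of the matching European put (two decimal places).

$20.77

e^(−qT) = e^(−0.046·0.5) = 0.9773;  e^(−rT) = e^(−0.008·0.5) = 0.9960
Put-call parity: C − P = S·e^(−qT) − K·e^(−rT) = 268·0.9773 − 278·0.9960 = 261.9164 − 276.8880 = -14.9716
P = C − (C − P) = 5.80 − (-14.9716) = 20.7716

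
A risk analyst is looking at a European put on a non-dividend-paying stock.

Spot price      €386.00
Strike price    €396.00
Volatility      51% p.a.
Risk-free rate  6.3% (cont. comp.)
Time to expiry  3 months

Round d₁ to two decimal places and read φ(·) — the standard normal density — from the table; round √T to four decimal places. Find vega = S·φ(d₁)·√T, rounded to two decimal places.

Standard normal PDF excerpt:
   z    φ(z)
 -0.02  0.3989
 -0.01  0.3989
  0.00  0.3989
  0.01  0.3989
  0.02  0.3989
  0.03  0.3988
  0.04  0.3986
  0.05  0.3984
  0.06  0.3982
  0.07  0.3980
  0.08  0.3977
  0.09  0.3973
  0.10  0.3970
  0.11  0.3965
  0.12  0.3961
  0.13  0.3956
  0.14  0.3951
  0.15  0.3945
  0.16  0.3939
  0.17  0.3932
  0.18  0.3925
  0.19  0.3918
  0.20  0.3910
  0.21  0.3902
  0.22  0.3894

T = 0.25;  σ√T = 0.2550
d₁ = [ln(386/396) + (0.063 + 0.51²/2)·0.25] / 0.2550 = [-0.0256 + 0.0483] / 0.2550 = 0.0890 ⇒ 0.09
√T = √0.25 = 0.5000
φ(d₁) = φ(0.09) = 0.3973
vega = S·φ(d₁)·√T = 386·0.3973·0.5000 = 76.6789

76.68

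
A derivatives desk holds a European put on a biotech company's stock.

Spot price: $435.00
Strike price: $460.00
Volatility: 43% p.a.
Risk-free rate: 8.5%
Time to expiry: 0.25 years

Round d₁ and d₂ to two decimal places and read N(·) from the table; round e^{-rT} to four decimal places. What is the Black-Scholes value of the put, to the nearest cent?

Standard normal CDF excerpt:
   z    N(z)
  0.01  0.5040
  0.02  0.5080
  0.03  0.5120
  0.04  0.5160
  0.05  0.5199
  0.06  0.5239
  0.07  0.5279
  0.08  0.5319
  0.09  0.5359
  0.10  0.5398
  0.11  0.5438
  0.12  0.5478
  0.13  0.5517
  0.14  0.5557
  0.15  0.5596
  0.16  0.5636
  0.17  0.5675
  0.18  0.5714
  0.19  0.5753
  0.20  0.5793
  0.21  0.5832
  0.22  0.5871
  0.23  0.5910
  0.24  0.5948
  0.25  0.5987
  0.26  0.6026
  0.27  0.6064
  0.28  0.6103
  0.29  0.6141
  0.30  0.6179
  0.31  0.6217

σ√T = 0.43·√0.25 = 0.2150
d₁ = [ln(435/460) + (0.085 + ½·0.43²)·0.25] / (σ√T) = (-0.0559 + 0.0444) / 0.2150 = -0.0536 → -0.05
d₂ = -0.0536 − 0.2150 = -0.2686 → -0.27
e^(−rT) = e^(−0.085·0.25) = 0.9790
N(−d₂) = N(0.27) = 0.6064;  N(−d₁) = N(0.05) = 0.5199
P = 460·0.9790·0.6064 − 435·0.5199 = 273.0862 − 226.1565 = 46.9297

$46.93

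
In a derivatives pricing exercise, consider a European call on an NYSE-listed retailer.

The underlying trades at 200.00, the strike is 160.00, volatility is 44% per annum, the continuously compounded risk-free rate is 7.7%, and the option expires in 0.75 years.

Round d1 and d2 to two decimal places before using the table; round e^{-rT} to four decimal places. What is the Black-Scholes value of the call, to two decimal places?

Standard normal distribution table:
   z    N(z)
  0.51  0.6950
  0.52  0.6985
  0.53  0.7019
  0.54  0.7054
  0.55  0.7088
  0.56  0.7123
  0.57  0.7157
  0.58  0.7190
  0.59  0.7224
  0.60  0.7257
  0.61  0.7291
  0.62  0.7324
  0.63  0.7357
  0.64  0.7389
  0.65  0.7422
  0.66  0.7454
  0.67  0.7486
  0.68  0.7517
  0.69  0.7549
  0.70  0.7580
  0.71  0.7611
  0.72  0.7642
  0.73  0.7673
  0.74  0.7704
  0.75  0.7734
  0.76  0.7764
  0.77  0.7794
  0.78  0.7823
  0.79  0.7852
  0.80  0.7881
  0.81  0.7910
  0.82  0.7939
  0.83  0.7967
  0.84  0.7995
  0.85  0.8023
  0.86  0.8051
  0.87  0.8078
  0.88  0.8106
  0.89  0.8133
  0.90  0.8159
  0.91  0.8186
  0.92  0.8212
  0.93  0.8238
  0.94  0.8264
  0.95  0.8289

57.71

σ√T = 0.44·√0.75 = 0.3811
d₁ = [ln(200/160) + (0.077 + ½·0.44²)·0.75] / (σ√T) = (0.2231 + 0.1304) / 0.3811 = 0.9277 ≈ 0.93
d₂ = 0.9277 − 0.3811 = 0.5466 ≈ 0.55
e^(−rT) = e^(−0.077·0.75) = 0.9439
N(d₁) = N(0.93) = 0.8238;  N(d₂) = N(0.55) = 0.7088
C = 200·0.8238 − 160·0.9439·0.7088 = 164.7600 − 107.0458 = 57.7142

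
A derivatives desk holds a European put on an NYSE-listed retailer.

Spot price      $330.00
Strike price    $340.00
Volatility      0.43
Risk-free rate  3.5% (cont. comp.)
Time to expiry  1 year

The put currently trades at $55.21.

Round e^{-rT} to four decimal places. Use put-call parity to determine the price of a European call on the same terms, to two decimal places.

$56.91

e^(−rT) = e^(−0.035·1) = 0.9656
Put-call parity: C − P = S − K·e^(−rT) = 330 − 340·0.9656 = 330 − 328.3040 = 1.6960
C = P + (C − P) = 55.21 + (1.6960) = 56.9060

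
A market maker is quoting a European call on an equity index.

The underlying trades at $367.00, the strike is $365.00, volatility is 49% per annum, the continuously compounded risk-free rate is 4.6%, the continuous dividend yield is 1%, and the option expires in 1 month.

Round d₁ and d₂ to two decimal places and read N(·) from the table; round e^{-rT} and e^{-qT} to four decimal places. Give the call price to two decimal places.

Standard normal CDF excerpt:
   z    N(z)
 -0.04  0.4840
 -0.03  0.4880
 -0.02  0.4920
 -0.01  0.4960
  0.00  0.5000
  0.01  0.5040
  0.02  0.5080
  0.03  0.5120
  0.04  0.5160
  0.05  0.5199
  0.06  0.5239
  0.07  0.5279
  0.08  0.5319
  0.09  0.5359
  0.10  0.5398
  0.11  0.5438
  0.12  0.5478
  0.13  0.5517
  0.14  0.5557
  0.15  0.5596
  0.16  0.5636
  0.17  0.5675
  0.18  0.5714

$21.96

σ√T = 0.49 × 0.2887 = 0.1415
d₁ = [ln(367/365) + (0.046 − 0.01 + 0.49²/2)·0.08333] / 0.1415 = [0.0055 + 0.0130] / 0.1415 = 0.1306 ⇒ 0.13
d₂ = d₁ − σ√T = 0.1306 − 0.1415 = -0.0109 ⇒ -0.01
e^(−qT) = e^(−0.01·0.08333) = 0.9992;  e^(−rT) = e^(−0.046·0.08333) = 0.9962
C = 367·0.9992·N(0.13) − 365·0.9962·N(-0.01) = 367·0.9992·0.5517 − 365·0.9962·0.4960 = 202.3119 − 180.3520 = 21.9599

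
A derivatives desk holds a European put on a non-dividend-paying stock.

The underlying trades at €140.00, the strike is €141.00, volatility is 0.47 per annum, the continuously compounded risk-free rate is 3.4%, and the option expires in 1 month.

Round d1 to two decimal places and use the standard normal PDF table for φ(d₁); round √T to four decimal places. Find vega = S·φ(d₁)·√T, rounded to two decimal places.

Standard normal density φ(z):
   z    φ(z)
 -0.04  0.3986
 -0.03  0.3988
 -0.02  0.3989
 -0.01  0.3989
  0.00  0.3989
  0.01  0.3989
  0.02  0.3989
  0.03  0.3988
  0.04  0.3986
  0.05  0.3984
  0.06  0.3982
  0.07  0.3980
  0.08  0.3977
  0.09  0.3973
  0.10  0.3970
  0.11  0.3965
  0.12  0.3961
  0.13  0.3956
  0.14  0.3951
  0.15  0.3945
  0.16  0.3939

16.11

σ√T = 0.47 × 0.2887 = 0.1357
d₁ = [ln(140/141) + (0.034 + 0.47²/2)·0.08333] / 0.1357 = [-0.0071 + 0.0120] / 0.1357 = 0.0363 → 0.04
√T = √0.08333 = 0.2887
φ(d₁) = φ(0.04) = 0.3986
vega = S·φ(d₁)·√T = 140·0.3986·0.2887 = 16.1106
(The call has the same vega.)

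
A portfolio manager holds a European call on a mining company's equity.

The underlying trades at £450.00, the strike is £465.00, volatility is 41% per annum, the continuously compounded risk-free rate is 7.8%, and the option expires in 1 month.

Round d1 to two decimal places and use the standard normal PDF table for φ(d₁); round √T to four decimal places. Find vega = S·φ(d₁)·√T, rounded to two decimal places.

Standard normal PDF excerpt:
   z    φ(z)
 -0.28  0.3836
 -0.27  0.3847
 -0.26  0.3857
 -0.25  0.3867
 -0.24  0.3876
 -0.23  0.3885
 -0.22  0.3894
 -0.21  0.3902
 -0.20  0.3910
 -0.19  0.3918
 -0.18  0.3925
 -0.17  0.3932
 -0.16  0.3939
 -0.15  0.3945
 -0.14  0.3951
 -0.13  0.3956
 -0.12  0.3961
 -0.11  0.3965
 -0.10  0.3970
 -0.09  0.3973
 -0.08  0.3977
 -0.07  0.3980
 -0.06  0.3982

σ√T = 0.41·√0.08333 = 0.1184
d₁ = [ln(450/465) + (0.078 + ½·0.41²)·0.08333] / (σ√T) = (-0.0328 + 0.0135) / 0.1184 = -0.1629 ≈ -0.16
√T = √0.08333 = 0.2887
φ(d₁) = φ(-0.16) = 0.3939
vega = S·φ(d₁)·√T = 450·0.3939·0.2887 = 51.1735

51.17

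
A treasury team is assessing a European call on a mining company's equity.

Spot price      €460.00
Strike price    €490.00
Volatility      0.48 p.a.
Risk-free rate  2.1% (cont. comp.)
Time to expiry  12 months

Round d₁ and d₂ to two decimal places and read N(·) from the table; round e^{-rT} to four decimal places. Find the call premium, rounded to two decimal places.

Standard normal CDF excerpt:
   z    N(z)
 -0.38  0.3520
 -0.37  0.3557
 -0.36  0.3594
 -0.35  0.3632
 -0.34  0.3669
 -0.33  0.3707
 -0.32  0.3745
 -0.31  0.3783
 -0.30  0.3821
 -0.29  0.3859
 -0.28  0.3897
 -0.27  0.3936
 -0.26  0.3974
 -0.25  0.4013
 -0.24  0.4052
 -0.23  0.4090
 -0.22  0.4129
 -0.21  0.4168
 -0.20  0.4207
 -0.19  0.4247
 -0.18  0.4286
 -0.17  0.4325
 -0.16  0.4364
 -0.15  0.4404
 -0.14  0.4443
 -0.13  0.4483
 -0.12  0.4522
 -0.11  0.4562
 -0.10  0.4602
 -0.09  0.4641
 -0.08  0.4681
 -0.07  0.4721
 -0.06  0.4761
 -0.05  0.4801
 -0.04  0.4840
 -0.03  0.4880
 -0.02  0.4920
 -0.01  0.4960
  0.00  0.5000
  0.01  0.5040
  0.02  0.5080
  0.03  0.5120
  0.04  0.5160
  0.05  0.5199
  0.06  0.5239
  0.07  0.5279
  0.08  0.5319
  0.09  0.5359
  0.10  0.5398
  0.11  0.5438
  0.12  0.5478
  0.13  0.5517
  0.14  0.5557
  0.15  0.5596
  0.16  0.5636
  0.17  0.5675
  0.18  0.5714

σ√T = 0.48·√1 = 0.4800
d₁ = [ln(460/490) + (0.021 + 0.48²/2)·1] / 0.4800 = [-0.0632 + 0.1362] / 0.4800 = 0.1521 ≈ 0.15
d₂ = d₁ − σ√T = 0.1521 − 0.4800 = -0.3279 ≈ -0.33
exp(−rT) = exp(−0.021·1) = 0.9792
N(d₁) = N(0.15) = 0.5596;  N(d₂) = N(-0.33) = 0.3707
C = 460·0.5596 − 490·0.9792·0.3707 = 257.4160 − 177.8648 = 79.5512

€79.55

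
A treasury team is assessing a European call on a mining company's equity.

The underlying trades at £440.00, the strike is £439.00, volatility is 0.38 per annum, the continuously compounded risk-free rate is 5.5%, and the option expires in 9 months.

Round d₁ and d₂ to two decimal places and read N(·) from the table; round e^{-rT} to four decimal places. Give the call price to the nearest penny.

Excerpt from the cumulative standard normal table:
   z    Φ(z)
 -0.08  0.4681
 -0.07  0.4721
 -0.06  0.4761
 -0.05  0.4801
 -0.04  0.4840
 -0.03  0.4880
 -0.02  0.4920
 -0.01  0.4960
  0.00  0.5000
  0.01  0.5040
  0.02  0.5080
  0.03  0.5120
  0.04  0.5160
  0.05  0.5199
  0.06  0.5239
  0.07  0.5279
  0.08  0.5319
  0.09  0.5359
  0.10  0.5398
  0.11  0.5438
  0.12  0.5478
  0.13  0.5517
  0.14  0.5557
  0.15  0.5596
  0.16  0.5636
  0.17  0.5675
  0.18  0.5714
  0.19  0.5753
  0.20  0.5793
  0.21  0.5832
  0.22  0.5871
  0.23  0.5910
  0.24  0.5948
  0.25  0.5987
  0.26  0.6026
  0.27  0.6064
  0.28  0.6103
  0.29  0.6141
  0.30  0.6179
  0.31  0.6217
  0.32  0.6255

T = 0.75;  σ√T = 0.3291
d₁ = [ln(440/439) + (0.055 + 0.38²/2)·0.75] / 0.3291 = [0.0023 + 0.0954] / 0.3291 = 0.2968 ⇒ 0.30
d₂ = d₁ − σ√T = 0.2968 − 0.3291 = -0.0323 ⇒ -0.03
e^(−rT) = e^(−0.055·0.75) = 0.9596
C = 440·N(0.30) − 439·0.9596·N(-0.03) = 440·0.6179 − 439·0.9596·0.4880 = 271.8760 − 205.5770 = 66.2990

£66.30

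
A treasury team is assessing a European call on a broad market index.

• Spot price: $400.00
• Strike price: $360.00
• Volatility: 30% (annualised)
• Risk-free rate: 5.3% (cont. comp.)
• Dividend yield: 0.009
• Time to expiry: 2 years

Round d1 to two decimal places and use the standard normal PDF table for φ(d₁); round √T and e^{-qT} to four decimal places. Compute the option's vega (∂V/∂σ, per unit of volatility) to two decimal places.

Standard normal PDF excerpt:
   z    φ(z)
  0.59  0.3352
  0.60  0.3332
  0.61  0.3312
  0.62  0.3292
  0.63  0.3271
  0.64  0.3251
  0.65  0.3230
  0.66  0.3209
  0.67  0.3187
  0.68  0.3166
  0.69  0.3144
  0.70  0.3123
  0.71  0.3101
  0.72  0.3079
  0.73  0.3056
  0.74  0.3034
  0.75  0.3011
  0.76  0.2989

σ√T = 0.3 × 1.4142 = 0.4243
d₁ = [ln(400/360) + (0.053 − 0.009 + 0.3²/2)·2] / 0.4243 = [0.1054 + 0.1780] / 0.4243 = 0.6679 which rounds to 0.67
√T = √2 = 1.4142
φ(d₁) = φ(0.67) = 0.3187
exp(−qT) = exp(−0.009·2) = 0.9822
vega = S·exp(−qT)·φ(d₁)·√T = 400·0.9822·0.3187·1.4142 = 177.0732
(Vega is the same for a European call and put with the same parameters.)

177.07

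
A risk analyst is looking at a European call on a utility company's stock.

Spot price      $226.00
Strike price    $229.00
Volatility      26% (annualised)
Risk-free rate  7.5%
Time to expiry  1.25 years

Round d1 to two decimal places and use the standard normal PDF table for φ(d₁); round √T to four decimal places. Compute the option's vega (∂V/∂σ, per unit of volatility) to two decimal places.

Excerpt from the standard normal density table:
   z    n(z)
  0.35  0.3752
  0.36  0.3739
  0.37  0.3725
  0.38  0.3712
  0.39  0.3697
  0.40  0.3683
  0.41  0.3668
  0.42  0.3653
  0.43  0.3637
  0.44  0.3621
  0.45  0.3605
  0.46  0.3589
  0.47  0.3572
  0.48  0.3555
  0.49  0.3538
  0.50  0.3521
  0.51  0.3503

σ√T = 0.26 × 1.1180 = 0.2907
d₁ = [ln(226/229) + (0.075 + 0.26²/2)·1.25] / 0.2907 = [-0.0132 + 0.1360] / 0.2907 = 0.4225 ≈ 0.42
√T = √1.25 = 1.1180
φ(d₁) = φ(0.42) = 0.3653
vega = S·φ(d₁)·√T = 226·0.3653·1.1180 = 92.2996
(The put has the same vega.)

92.30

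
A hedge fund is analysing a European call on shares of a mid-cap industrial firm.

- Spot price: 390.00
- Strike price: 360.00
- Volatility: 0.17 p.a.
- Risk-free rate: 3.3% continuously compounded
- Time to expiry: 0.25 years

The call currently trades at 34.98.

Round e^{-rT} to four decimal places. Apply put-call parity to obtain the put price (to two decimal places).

e^(−rT) = e^(−0.033·0.25) = 0.9918
Put-call parity: C − P = S − K·e^(−rT) = 390 − 360·0.9918 = 390 − 357.0480 = 32.9520
P = C − (C − P) = 34.98 − (32.9520) = 2.0280

2.03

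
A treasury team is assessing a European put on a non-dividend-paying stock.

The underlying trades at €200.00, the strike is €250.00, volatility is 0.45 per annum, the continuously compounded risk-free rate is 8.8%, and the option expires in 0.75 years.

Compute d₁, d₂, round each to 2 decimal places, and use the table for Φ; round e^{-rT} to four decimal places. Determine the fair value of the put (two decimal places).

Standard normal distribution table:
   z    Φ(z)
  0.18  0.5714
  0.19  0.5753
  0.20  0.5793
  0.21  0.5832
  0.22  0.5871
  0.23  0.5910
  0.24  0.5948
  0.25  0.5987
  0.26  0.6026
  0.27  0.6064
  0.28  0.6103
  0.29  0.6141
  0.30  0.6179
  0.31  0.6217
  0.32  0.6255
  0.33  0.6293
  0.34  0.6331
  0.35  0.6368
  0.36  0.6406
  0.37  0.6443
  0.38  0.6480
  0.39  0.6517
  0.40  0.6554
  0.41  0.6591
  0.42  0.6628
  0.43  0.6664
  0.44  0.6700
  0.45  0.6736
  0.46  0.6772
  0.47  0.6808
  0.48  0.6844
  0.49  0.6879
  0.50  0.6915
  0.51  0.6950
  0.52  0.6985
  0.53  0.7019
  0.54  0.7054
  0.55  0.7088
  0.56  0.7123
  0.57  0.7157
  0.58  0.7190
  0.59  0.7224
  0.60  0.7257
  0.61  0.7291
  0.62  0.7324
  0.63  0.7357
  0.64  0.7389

T = 0.75;  σ√T = 0.3897
d₁ = [ln(200/250) + (0.088 + ½·0.45²)·0.75] / (σ√T) = (-0.2231 + 0.1419) / 0.3897 = -0.2084 → -0.21
d₂ = -0.2084 − 0.3897 = -0.5981 → -0.60
exp(−rT) = exp(−0.088·0.75) = 0.9361
N(−d₂) = N(0.60) = 0.7257;  N(−d₁) = N(0.21) = 0.5832
P = 250·0.9361·0.7257 − 200·0.5832 = 169.8319 − 116.6400 = 53.1919

€53.19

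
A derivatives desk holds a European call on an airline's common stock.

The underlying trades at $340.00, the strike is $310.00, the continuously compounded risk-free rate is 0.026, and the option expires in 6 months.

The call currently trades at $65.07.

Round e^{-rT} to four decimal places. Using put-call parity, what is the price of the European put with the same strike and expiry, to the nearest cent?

$31.07

e^(−rT) = e^(−0.026·0.5) = 0.9871
Put-call parity: C − P = S − K·e^(−rT) = 340 − 310·0.9871 = 340 − 306.0010 = 33.9990
P = C − (C − P) = 65.07 − (33.9990) = 31.0710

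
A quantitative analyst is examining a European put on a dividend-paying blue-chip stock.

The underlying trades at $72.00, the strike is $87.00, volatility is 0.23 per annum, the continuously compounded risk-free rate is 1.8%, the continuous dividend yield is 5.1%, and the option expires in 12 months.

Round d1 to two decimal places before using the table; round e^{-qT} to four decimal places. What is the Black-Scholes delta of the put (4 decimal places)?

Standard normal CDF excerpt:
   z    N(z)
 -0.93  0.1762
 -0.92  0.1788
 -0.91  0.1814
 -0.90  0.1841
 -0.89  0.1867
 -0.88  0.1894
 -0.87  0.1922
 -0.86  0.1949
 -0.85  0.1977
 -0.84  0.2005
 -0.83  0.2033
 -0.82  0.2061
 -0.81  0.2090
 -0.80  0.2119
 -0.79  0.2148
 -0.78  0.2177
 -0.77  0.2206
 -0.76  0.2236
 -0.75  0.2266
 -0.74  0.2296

-0.7624

σ√T = 0.23·√1 = 0.2300
d₁ = [ln(72/87) + (0.018 − 0.051 + 0.23²/2)·1] / 0.2300 = [-0.1892 − 0.0066] / 0.2300 = -0.8513 ≈ -0.85
N(d₁) = N(-0.85) = 0.1977
Δ_put = e^(−qT)·(N(d₁) − 1) = 0.9503·(0.1977 − 1) = -0.7624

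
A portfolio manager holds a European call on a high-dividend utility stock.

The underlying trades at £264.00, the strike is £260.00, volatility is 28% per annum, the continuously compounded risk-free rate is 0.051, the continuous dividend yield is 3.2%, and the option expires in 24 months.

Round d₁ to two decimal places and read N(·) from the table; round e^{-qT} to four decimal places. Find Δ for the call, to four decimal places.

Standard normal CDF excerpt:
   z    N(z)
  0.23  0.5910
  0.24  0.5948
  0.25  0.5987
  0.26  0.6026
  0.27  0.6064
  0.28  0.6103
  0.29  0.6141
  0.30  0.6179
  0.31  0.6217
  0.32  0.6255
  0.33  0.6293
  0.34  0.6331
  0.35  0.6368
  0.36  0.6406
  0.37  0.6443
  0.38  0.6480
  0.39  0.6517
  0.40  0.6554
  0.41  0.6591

σ√T = 0.28 × 1.4142 = 0.3960
ln(S/K) + (r − q + σ²/2)T = ln(264/260) + (0.051 − 0.032 + 0.28²/2)·2 = 0.0153 + 0.1164 = 0.1317
d₁ = 0.1317 / 0.3960 = 0.3325 which rounds to 0.33
N(d₁) = N(0.33) = 0.6293
Δ_call = e^(−qT)·N(d₁) = 0.9380·0.6293 = 0.5903

0.5903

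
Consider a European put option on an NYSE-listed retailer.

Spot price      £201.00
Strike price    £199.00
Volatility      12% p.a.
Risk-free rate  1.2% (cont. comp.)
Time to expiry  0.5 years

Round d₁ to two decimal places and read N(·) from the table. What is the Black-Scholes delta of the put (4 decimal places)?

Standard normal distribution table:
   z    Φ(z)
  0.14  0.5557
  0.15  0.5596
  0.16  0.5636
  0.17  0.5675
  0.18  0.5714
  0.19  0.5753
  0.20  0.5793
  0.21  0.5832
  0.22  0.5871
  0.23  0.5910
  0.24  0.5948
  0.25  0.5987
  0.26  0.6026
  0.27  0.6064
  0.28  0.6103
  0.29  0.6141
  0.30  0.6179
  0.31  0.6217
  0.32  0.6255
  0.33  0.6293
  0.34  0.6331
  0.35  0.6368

σ√T = 0.12 × 0.7071 = 0.0849
d₁ = [ln(201/199) + (0.012 + 0.12²/2)·0.5] / 0.0849 = [0.0100 + 0.0096] / 0.0849 = 0.2310 ≈ 0.23
N(d₁) = N(0.23) = 0.5910
Δ_put = N(d₁) − 1 = 0.5910 − 1 = -0.4090

-0.4090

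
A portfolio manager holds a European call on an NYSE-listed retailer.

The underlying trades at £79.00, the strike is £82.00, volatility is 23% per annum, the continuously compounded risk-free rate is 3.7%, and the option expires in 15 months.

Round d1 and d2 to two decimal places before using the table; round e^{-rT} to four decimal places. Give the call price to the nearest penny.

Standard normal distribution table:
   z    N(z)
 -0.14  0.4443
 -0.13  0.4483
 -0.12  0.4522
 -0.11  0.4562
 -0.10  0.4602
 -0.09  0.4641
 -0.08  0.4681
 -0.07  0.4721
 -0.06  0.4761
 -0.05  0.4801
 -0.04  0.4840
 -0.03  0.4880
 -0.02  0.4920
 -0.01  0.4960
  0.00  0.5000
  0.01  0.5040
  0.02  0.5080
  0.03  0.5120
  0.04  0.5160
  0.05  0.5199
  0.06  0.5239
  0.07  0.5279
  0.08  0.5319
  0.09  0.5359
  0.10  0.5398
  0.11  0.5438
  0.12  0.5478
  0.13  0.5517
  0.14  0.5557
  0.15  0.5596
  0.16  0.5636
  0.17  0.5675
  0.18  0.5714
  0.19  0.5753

£8.19

T = 1.25;  σ√T = 0.2571
ln(S/K) + (r + σ²/2)T = ln(79/82) + (0.037 + 0.23²/2)·1.25 = -0.0373 + 0.0793 = 0.0420
d₁ = 0.0420 / 0.2571 = 0.1635 → 0.16
d₂ = d₁ − σ√T = 0.1635 − 0.2571 = -0.0937 → -0.09
e^(−rT) = e^(−0.037·1.25) = 0.9548
N(d₁) = N(0.16) = 0.5636;  N(d₂) = N(-0.09) = 0.4641
C = 79·0.5636 − 82·0.9548·0.4641 = 44.5244 − 36.3361 = 8.1883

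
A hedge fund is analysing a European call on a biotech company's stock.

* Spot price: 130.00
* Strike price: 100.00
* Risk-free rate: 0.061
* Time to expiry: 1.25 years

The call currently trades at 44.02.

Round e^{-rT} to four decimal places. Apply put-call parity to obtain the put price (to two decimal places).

6.68

exp(−rT) = exp(−0.061·1.25) = 0.9266
Put-call parity: C − P = S − K·e^(−rT) = 130 − 100·0.9266 = 130 − 92.6600 = 37.3400
P = C − (C − P) = 44.02 − (37.3400) = 6.6800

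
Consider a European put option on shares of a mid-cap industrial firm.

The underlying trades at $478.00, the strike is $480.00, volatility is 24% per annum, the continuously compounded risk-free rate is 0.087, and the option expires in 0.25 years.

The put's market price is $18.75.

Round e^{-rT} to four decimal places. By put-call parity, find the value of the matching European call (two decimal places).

exp(−rT) = exp(−0.087·0.25) = 0.9785
Put-call parity: C − P = S − K·e^(−rT) = 478 − 480·0.9785 = 478 − 469.6800 = 8.3200
C = P + (C − P) = 18.75 + (8.3200) = 27.0700

$27.07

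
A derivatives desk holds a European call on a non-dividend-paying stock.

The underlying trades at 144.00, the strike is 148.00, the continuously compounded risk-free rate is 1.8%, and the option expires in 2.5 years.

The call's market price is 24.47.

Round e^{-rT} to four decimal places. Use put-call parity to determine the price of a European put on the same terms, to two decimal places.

exp(−rT) = exp(−0.018·2.5) = 0.9560
Put-call parity: C − P = S − K·e^(−rT) = 144 − 148·0.9560 = 144 − 141.4880 = 2.5120
P = C − (C − P) = 24.47 − (2.5120) = 21.9580

21.96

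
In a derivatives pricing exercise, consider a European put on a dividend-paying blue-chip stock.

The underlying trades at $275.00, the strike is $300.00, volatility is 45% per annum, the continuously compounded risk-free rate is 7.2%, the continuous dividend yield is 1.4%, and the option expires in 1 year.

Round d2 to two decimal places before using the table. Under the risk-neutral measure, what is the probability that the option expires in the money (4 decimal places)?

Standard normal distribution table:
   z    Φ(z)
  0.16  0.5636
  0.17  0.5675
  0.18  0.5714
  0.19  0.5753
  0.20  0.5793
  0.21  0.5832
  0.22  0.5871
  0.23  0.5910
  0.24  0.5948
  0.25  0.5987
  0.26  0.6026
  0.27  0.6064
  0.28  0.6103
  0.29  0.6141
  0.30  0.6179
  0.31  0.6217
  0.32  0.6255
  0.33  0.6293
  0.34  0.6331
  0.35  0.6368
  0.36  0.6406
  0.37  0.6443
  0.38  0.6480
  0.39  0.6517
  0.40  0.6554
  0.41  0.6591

0.6141

σ√T = 0.45·√1 = 0.4500
d₁ = [ln(275/300) + (0.072 − 0.014 + ½·0.45²)·1] / (σ√T) = (-0.0870 + 0.1593) / 0.4500 = 0.1605 → 0.16
d₂ = 0.1605 − 0.4500 = -0.2895 → -0.29
Pr(exercise) under Q = N(−d₂) = N(0.29) = 0.6141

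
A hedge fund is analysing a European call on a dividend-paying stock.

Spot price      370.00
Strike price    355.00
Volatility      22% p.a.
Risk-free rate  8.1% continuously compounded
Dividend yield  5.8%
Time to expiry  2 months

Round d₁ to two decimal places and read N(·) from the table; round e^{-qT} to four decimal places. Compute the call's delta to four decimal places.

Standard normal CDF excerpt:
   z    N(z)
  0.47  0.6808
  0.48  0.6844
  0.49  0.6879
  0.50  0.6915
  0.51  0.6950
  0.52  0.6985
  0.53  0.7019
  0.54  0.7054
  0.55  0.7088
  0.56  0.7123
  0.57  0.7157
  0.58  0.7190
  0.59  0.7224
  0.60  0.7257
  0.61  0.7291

σ√T = 0.22 × 0.4082 = 0.0898
d₁ = [ln(370/355) + (0.081 − 0.058 + ½·0.22²)·0.1667] / (σ√T) = (0.0414 + 0.0079) / 0.0898 = 0.5484 ⇒ 0.55
N(d₁) = N(0.55) = 0.7088
Δ_call = e^(−qT)·N(d₁) = 0.9904·0.7088 = 0.7020

0.7020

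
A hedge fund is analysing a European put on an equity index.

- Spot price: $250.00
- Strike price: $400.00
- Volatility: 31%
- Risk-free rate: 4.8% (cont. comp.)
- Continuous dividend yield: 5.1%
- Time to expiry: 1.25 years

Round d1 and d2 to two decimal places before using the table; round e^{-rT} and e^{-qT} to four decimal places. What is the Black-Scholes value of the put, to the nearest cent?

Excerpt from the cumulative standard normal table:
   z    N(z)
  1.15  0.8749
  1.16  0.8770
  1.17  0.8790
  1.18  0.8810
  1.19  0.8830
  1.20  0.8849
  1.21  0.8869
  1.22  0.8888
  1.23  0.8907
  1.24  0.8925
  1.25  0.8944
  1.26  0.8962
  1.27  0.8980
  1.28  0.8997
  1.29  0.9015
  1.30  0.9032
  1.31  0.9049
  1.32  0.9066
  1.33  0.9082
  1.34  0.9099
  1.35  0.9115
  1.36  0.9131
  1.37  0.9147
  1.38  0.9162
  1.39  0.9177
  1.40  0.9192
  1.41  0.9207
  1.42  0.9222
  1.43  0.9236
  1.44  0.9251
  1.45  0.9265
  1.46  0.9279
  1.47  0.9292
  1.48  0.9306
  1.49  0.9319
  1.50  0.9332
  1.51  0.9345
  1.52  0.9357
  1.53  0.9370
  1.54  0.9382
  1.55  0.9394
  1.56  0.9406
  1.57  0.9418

$146.33

T = 1.25;  σ√T = 0.3466
d₁ = [ln(250/400) + (0.048 − 0.051 + 0.31²/2)·1.25] / 0.3466 = [-0.4700 + 0.0563] / 0.3466 = -1.1936 ≈ -1.19
d₂ = d₁ − σ√T = -1.1936 − 0.3466 = -1.5402 ≈ -1.54
e^(−qT) = e^(−0.051·1.25) = 0.9382;  e^(−rT) = e^(−0.048·1.25) = 0.9418
P = 400·0.9418·N(1.54) − 250·0.9382·N(1.19) = 400·0.9418·0.9382 − 250·0.9382·0.8830 = 353.4387 − 207.1077 = 146.3311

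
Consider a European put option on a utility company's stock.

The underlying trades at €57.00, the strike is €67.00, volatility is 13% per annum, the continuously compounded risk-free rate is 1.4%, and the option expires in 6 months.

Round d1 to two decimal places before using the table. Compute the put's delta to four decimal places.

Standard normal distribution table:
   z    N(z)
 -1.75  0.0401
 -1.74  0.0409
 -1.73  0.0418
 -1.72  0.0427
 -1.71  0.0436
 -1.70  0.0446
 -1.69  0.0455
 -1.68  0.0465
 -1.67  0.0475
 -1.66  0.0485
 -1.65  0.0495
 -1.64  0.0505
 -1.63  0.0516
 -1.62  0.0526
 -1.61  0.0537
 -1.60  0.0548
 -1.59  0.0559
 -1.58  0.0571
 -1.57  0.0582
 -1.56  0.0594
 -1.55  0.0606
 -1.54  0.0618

-0.9495

T = 0.5;  σ√T = 0.0919
ln(S/K) + (r + σ²/2)T = ln(57/67) + (0.014 + 0.13²/2)·0.5 = -0.1616 + 0.0112 = -0.1504
d₁ = -0.1504 / 0.0919 = -1.6363 ≈ -1.64
N(d₁) = N(-1.64) = 0.0505
Δ_put = N(d₁) − 1 = 0.0505 − 1 = -0.9495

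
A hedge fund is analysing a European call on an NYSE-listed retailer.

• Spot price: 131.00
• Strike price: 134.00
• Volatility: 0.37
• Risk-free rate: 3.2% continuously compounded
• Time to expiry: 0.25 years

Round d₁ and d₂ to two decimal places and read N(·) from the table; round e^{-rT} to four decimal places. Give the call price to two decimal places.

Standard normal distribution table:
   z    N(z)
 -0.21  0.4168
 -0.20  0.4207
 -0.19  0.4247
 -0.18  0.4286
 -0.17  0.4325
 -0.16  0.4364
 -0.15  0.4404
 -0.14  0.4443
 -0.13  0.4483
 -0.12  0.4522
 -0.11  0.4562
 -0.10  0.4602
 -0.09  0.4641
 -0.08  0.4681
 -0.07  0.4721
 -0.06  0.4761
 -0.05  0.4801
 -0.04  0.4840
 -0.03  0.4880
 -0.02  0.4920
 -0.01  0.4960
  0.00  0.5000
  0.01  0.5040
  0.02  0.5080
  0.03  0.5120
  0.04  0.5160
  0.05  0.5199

8.53

T = 0.25;  σ√T = 0.1850
d₁ = [ln(131/134) + (0.032 + 0.37²/2)·0.25] / 0.1850 = [-0.0226 + 0.0251] / 0.1850 = 0.0134 ⇒ 0.01
d₂ = d₁ − σ√T = 0.0134 − 0.1850 = -0.1716 ⇒ -0.17
e^(−rT) = e^(−0.032·0.25) = 0.9920
N(d₁) = N(0.01) = 0.5040;  N(d₂) = N(-0.17) = 0.4325
C = 131·0.5040 − 134·0.9920·0.4325 = 66.0240 − 57.4914 = 8.5326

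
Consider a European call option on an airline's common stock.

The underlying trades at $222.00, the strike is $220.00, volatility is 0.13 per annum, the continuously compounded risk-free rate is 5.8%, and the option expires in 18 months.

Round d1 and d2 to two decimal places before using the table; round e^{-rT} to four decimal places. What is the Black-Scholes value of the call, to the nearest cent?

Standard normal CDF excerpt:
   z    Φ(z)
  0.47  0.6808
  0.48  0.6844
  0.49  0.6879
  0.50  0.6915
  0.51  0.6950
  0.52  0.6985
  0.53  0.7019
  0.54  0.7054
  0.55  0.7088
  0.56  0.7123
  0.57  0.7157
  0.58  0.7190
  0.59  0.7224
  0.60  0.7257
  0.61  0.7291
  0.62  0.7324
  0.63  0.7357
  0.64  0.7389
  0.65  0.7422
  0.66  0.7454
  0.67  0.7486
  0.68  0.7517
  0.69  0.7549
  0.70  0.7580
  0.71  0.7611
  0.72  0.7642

σ√T = 0.13 × 1.2247 = 0.1592
d₁ = [ln(222/220) + (0.058 + 0.13²/2)·1.5] / 0.1592 = [0.0090 + 0.0997] / 0.1592 = 0.6829 ≈ 0.68
d₂ = d₁ − σ√T = 0.6829 − 0.1592 = 0.5237 ≈ 0.52
exp(−rT) = exp(−0.058·1.5) = 0.9167
N(d₁) = N(0.68) = 0.7517;  N(d₂) = N(0.52) = 0.6985
C = 222·0.7517 − 220·0.9167·0.6985 = 166.8774 − 140.8693 = 26.0081

$26.01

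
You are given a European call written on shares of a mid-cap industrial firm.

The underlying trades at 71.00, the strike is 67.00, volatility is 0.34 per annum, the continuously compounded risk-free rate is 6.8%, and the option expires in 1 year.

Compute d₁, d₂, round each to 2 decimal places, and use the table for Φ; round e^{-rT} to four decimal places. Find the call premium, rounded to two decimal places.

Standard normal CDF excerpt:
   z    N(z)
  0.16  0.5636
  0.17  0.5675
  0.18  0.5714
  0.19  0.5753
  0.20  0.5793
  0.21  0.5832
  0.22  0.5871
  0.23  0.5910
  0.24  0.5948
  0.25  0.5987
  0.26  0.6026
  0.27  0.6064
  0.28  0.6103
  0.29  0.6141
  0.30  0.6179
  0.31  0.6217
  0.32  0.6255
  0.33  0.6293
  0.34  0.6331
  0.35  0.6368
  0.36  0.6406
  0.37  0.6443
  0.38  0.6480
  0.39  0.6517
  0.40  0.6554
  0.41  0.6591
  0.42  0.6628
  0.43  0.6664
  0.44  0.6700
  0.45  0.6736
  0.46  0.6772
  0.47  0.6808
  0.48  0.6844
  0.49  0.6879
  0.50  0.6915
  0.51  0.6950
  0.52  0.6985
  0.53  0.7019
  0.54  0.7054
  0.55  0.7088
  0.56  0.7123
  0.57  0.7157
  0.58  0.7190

σ√T = 0.34 × 1.0000 = 0.3400
ln(S/K) + (r + σ²/2)T = ln(71/67) + (0.068 + 0.34²/2)·1 = 0.0580 + 0.1258 = 0.1838
d₁ = 0.1838 / 0.3400 = 0.5406 → 0.54
d₂ = d₁ − σ√T = 0.5406 − 0.3400 = 0.2006 → 0.20
e^(−rT) = e^(−0.068·1) = 0.9343
N(d₁) = N(0.54) = 0.7054;  N(d₂) = N(0.20) = 0.5793
C = 71·0.7054 − 67·0.9343·0.5793 = 50.0834 − 36.2631 = 13.8203

13.82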